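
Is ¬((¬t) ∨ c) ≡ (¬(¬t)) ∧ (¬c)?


Compare truth tables:
c | t | φ | ψ
-------------
F | F | F | F
T | F | F | F
F | T | T | T
T | T | F | F
The columns φ and ψ agree on every row.

Yes, they are logically equivalent.


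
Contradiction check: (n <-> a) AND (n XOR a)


Truth table over {a, n}:
a | n | φ
---------
F | F | F
T | F | F
F | T | F
T | T | F
Every row is false.

Yes, it is a contradiction.


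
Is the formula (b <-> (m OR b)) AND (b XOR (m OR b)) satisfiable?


Check all 4 assignments over {b, m}:
b | m | φ
---------
F | F | F
T | F | F
F | T | F
T | T | F
No assignment makes the formula true.

Unsatisfiable.


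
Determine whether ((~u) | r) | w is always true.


Build the truth table over {r, u, w}:
r | u | w | φ
-------------
False | False | False | True
True | False | False | True
False | True | False | False
True | True | False | True
False | False | True | True
True | False | True | True
False | True | True | True
True | True | True | True
Counterexample at row 3: with r=False, u=True, w=False, the formula is False.

No, it is not a tautology.


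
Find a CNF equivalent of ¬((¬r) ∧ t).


Step 1: Apply De Morgan: ¬((¬r) ∧ t) = ¬(¬r) ∨ ¬t.
Step 2: Eliminate any double negations (¬¬X = X).

r ∨ (¬t)


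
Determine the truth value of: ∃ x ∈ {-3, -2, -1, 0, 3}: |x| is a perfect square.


Evaluate the predicate on each element: -3:F, -2:F, -1:T, 0:T, 3:F.
Witness x = -1 satisfies the predicate.

T


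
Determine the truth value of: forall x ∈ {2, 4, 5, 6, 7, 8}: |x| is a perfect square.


Evaluate the predicate on each element: 2:False, 4:True, 5:False, 6:False, 7:False, 8:False.
Counterexample x = 2 fails the predicate.

False


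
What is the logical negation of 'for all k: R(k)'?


¬(for all x: φ) = there exists x: ¬φ, and ¬(there exists x: φ) = for all x: ¬φ.
Apply to the universal statement.

there exists k: NOT(R(k))


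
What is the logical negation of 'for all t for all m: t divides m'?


Negation flips each quantifier (∀↔∃) and negates the inner predicate.
¬(for all t for all m: φ) = there exists t there exists m: ¬φ.

there exists t there exists m: NOT(t divides m)


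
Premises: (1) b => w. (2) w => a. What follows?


Hypothetical syllogism: from (P → Q) and (Q → R), infer (P → R).
Chain the two implications through the shared middle term 'w'.

b => a


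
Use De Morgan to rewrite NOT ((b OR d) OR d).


De Morgan: the negation of a disjunction is the conjunction of the negations.
Distribute NOT across OR, flipping it to AND, and negate each literal.

((NOT b) AND (NOT d)) AND (NOT d)


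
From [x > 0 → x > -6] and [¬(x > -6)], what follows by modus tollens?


Modus tollens: from (P → Q) and ¬Q, infer ¬P.
Q = 'x > -6' is denied; since P → Q, P must also fail.

Not (x > 0).


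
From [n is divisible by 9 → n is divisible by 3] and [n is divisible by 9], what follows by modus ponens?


Modus ponens: from (P → Q) and P, infer Q.
P = 'n is divisible by 9' is asserted, and P → Q holds, so Q follows.

n is divisible by 3.


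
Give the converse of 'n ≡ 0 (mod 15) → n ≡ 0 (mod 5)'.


The converse of (P → Q) is (Q → P). It is not in general equivalent to the original.
Here P = 'n ≡ 0 (mod 15)' and Q = 'n ≡ 0 (mod 5)'.

If n ≡ 0 (mod 5), then n ≡ 0 (mod 15).


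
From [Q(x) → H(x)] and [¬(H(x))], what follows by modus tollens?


Modus tollens: from (P → Q) and ¬Q, infer ¬P.
Q = 'H(x)' is denied; since P → Q, P must also fail.

Not (Q(x)).


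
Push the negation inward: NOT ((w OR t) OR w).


De Morgan: the negation of a disjunction is the conjunction of the negations.
Distribute NOT across OR, flipping it to AND, and negate each literal.

((NOT w) AND (NOT t)) AND (NOT w)


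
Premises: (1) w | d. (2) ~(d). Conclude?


Disjunctive syllogism: from (P ∨ Q) and ¬P, infer Q.
One disjunct, 'd', is ruled out; the other must hold.

w


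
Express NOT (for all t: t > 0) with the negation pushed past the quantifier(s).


¬(for all x: φ) = there exists x: ¬φ, and ¬(there exists x: φ) = for all x: ¬φ.
Apply to the universal statement.

there exists t: NOT(t > 0)


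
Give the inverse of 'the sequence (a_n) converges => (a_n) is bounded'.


The inverse of (P → Q) is (¬P → ¬Q). It is equivalent to the converse, not to the original.
Here P = 'the sequence (a_n) converges' and Q = '(a_n) is bounded'.

If not (the sequence (a_n) converges), then not ((a_n) is bounded).


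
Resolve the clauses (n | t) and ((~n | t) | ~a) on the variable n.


The clauses contain complementary literals n and ~n.
Resolution eliminates this pair and disjoins the remaining literals (merging duplicates).

(t | ~a)


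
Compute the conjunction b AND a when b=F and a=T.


Conjunction is true only when both operands are true.
Substitute: b=F, a=T.
F AND T evaluates to F.

F


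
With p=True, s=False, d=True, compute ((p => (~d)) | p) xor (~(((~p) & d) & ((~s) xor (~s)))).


Substitute p=True, s=False, d=True:
… (earlier sub-steps elided)
p => (~d) = True => False = False
(p => (~d)) | p = False | True = True
~p = False
(~p) & d = False & True = False
~s = True
~s = True
(~s) xor (~s) = True xor True = False
((~p) & d) & ((~s) xor (~s)) = False & False = False
~(((~p) & d) & ((~s) xor (~s))) = True
((p => (~d)) | p) xor (~(((~p) & d) & ((~s) xor (~s)))) = True xor True = False

False


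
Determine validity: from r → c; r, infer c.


This matches the form of modus ponens: the conclusion follows in every model of the premises.

Valid.


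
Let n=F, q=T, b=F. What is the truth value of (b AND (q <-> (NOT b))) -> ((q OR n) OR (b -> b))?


Substitute n=F, q=T, b=F:
NOT b = T
q <-> (NOT b) = T <-> T = T
b AND (q <-> (NOT b)) = F AND T = F
q OR n = T OR F = T
b -> b = F -> F = T
(q OR n) OR (b -> b) = T OR T = T
(b AND (q <-> (NOT b))) -> ((q OR n) OR (b -> b)) = F -> T = T

T


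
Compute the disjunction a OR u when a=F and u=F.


Disjunction is false only when both operands are false.
Substitute: a=F, u=F.
F OR F evaluates to F.

F


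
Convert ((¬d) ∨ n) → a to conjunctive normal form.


Step 1: Rewrite as ¬((¬d) ∨ n) ∨ a = (¬(¬d) ∧ ¬n) ∨ a.
Step 2: Distribute ∨ over ∧.
Step 3: Eliminate any double negations (¬¬X = X).

(d ∨ a) ∧ ((¬n) ∨ a)


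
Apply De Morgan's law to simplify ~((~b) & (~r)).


De Morgan: the negation of a conjunction is the disjunction of the negations.
Distribute ~ across &, flipping it to |, and negate each literal.

b | r


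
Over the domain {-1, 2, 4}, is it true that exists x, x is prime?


Evaluate the predicate on each element: -1:False, 2:True, 4:False.
Witness x = 2 satisfies the predicate.

True


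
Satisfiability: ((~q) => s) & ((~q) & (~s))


Check all 4 assignments over {q, s}:
q | s | φ
---------
False | False | False
True | False | False
False | True | False
True | True | False
No assignment makes the formula true.

Unsatisfiable.


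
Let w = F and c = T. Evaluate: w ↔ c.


Biconditional is true when both operands have the same truth value.
Substitute: w=F, c=T.
F ↔ T evaluates to F.

F


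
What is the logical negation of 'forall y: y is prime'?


¬(forall x: φ) = exists x: ¬φ, and ¬(exists x: φ) = forall x: ¬φ.
Apply to the universal statement.

exists y: ~(y is prime)


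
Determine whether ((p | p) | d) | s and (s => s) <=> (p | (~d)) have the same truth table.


Compare truth tables:
d | p | s | φ | ψ
-----------------
False | False | False | False | True
True | False | False | True | False
False | True | False | True | True
True | True | False | True | True
False | False | True | True | True
True | False | True | True | False
False | True | True | True | True
True | True | True | True | True
They differ at row 1 (d=False, p=False, s=False): φ=False but ψ=True.

No, they are not logically equivalent.


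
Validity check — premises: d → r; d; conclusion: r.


This matches the form of modus ponens: the conclusion follows in every model of the premises.

Valid.


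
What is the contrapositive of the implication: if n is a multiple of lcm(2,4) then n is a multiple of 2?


The contrapositive of (P → Q) is (¬Q → ¬P); it is logically equivalent to the original.
Here P = 'n is a multiple of lcm(2,4)' and Q = 'n is a multiple of 2'.

If not (n is a multiple of 2), then not (n is a multiple of lcm(2,4)).


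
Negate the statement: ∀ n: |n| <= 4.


¬(∀ x: φ) = ∃ x: ¬φ, and ¬(∃ x: φ) = ∀ x: ¬φ.
Apply to the universal statement.

∃ n: ¬(|n| <= 4)


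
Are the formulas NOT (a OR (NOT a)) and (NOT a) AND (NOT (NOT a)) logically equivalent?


Compare truth tables:
a | φ | ψ
---------
F | F | F
T | F | F
The columns φ and ψ agree on every row.

Yes, they are logically equivalent.


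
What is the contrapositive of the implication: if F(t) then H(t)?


The contrapositive of (P → Q) is (¬Q → ¬P); it is logically equivalent to the original.
Here P = 'F(t)' and Q = 'H(t)'.

If not (H(t)), then not (F(t)).


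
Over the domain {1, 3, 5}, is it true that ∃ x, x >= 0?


Evaluate the predicate on each element: 1:T, 3:T, 5:T.
Witness x = 1 satisfies the predicate.

T


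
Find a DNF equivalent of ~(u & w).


Step 1: Apply De Morgan: ¬(u ∧ w) = ¬u ∨ ¬w.

(~u) | (~w)


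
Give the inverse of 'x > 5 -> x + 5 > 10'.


The inverse of (P → Q) is (¬P → ¬Q). It is equivalent to the converse, not to the original.
Here P = 'x > 5' and Q = 'x + 5 > 10'.

If not (x > 5), then not (x + 5 > 10).


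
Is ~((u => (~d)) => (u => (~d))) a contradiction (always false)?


Truth table over {d, u}:
d | u | φ
---------
False | False | False
True | False | False
False | True | False
True | True | False
Every row is false.

Yes, it is a contradiction.


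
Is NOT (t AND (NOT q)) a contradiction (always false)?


Truth table over {q, t}:
q | t | φ
---------
F | F | T
T | F | T
F | T | F
T | T | T
Satisfying assignment at row 1: q=F, t=F gives T.

No, it is not a contradiction.


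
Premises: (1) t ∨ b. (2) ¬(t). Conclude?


Disjunctive syllogism: from (P ∨ Q) and ¬P, infer Q.
One disjunct, 't', is ruled out; the other must hold.

b


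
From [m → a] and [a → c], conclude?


Hypothetical syllogism: from (P → Q) and (Q → R), infer (P → R).
Chain the two implications through the shared middle term 'a'.

m → c


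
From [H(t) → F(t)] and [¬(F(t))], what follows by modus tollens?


Modus tollens: from (P → Q) and ¬Q, infer ¬P.
Q = 'F(t)' is denied; since P → Q, P must also fail.

Not (H(t)).


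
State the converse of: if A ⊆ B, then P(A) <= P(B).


The converse of (P → Q) is (Q → P). It is not in general equivalent to the original.
Here P = 'A ⊆ B' and Q = 'P(A) <= P(B)'.

If P(A) <= P(B), then A ⊆ B.


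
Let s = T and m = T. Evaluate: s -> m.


Implication is false only when antecedent is true and consequent is false.
Substitute: s=T, m=T.
T -> T evaluates to T.

T


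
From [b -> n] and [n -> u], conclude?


Hypothetical syllogism: from (P → Q) and (Q → R), infer (P → R).
Chain the two implications through the shared middle term 'n'.

b -> u


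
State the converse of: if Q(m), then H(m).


The converse of (P → Q) is (Q → P). It is not in general equivalent to the original.
Here P = 'Q(m)' and Q = 'H(m)'.

If H(m), then Q(m).


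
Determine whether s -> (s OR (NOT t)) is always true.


Build the truth table over {s, t}:
s | t | φ
---------
F | F | T
T | F | T
F | T | T
T | T | T
Every row evaluates to true.

Yes, it is a tautology.


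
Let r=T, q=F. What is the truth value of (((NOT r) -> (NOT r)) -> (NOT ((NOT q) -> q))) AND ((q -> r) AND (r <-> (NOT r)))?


Substitute r=T, q=F:
… (earlier sub-steps elided)
(NOT r) -> (NOT r) = F -> F = T
NOT q = T
(NOT q) -> q = T -> F = F
NOT ((NOT q) -> q) = T
((NOT r) -> (NOT r)) -> (NOT ((NOT q) -> q)) = T -> T = T
q -> r = F -> T = T
NOT r = F
r <-> (NOT r) = T <-> F = F
(q -> r) AND (r <-> (NOT r)) = T AND F = F
(((NOT r) -> (NOT r)) -> (NOT ((NOT q) -> q))) AND ((q -> r) AND (r <-> (NOT r))) = T AND F = F

F


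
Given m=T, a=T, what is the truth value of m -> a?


Implication is false only when antecedent is true and consequent is false.
Substitute: m=T, a=T.
T -> T evaluates to T.

T


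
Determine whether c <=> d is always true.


Build the truth table over {c, d}:
c | d | φ
---------
False | False | True
True | False | False
False | True | False
True | True | True
Counterexample at row 2: with c=True, d=False, the formula is False.

No, it is not a tautology.


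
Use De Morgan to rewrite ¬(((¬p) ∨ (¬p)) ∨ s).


De Morgan: the negation of a disjunction is the conjunction of the negations.
Distribute ¬ across ∨, flipping it to ∧, and negate each literal.

(p ∧ p) ∧ (¬s)


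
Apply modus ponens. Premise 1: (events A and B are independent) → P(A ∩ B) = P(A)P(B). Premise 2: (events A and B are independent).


Modus ponens: from (P → Q) and P, infer Q.
P = '(events A and B are independent)' is asserted, and P → Q holds, so Q follows.

P(A ∩ B) = P(A)P(B).


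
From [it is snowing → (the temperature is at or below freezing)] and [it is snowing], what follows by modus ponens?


Modus ponens: from (P → Q) and P, infer Q.
P = 'it is snowing' is asserted, and P → Q holds, so Q follows.

(the temperature is at or below freezing).


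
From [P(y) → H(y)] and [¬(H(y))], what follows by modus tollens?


Modus tollens: from (P → Q) and ¬Q, infer ¬P.
Q = 'H(y)' is denied; since P → Q, P must also fail.

Not (P(y)).


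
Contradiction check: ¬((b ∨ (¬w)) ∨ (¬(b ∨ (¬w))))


Truth table over {b, w}:
b | w | φ
---------
F | F | F
T | F | F
F | T | F
T | T | F
Every row is false.

Yes, it is a contradiction.


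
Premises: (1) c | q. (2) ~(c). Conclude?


Disjunctive syllogism: from (P ∨ Q) and ¬P, infer Q.
One disjunct, 'c', is ruled out; the other must hold.

q


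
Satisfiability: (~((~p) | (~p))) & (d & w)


Search for a satisfying assignment over {d, p, w}.
Try d=True, p=True, w=True: the formula evaluates to True.
A satisfying assignment exists.

Satisfiable.


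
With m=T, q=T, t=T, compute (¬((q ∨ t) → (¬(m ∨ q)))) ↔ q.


Substitute m=T, q=T, t=T:
q ∨ t = T ∨ T = T
m ∨ q = T ∨ T = T
¬(m ∨ q) = F
(q ∨ t) → (¬(m ∨ q)) = T → F = F
¬((q ∨ t) → (¬(m ∨ q))) = T
(¬((q ∨ t) → (¬(m ∨ q)))) ↔ q = T ↔ T = T

T


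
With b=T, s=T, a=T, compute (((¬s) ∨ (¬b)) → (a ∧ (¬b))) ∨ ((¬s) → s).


Substitute b=T, s=T, a=T:
¬s = F
¬b = F
(¬s) ∨ (¬b) = F ∨ F = F
¬b = F
a ∧ (¬b) = T ∧ F = F
((¬s) ∨ (¬b)) → (a ∧ (¬b)) = F → F = T
¬s = F
(¬s) → s = F → T = T
(((¬s) ∨ (¬b)) → (a ∧ (¬b))) ∨ ((¬s) → s) = T ∨ T = T

T


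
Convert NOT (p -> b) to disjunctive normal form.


Step 1: Rewrite implication then negate: ¬(¬p ∨ b) = p ∧ ¬b.

p AND (NOT b)


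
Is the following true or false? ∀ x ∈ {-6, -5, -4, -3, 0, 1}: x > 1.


Evaluate the predicate on each element: -6:F, -5:F, -4:F, -3:F, 0:F, 1:F.
Counterexample x = -6 fails the predicate.

F


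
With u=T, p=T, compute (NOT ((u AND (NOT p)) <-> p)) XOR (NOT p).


Substitute u=T, p=T:
NOT p = F
u AND (NOT p) = T AND F = F
(u AND (NOT p)) <-> p = F <-> T = F
NOT ((u AND (NOT p)) <-> p) = T
NOT p = F
(NOT ((u AND (NOT p)) <-> p)) XOR (NOT p) = T XOR F = T

T


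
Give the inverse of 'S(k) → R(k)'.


The inverse of (P → Q) is (¬P → ¬Q). It is equivalent to the converse, not to the original.
Here P = 'S(k)' and Q = 'R(k)'.

If not (S(k)), then not (R(k)).


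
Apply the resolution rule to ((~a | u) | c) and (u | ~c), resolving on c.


The clauses contain complementary literals c and ~c.
Resolution eliminates this pair and disjoins the remaining literals (merging duplicates).

(u | ~a)


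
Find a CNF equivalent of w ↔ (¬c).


Step 1: Rewrite w ↔ (¬c) as (w → (¬c)) ∧ ((¬c) → w).
Step 2: Rewrite each implication as a disjunction.
Step 3: Eliminate any double negations (¬¬X = X).

((¬w) ∨ (¬c)) ∧ (c ∨ w)


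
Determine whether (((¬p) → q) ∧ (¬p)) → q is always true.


Build the truth table over {p, q}:
p | q | φ
---------
F | F | T
T | F | T
F | T | T
T | T | T
Every row evaluates to true.

Yes, it is a tautology.


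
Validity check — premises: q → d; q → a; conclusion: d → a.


This is (no valid rule). There exist truth assignments where the premises are all true but the conclusion is false.

Invalid.


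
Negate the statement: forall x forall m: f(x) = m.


Negation flips each quantifier (∀↔∃) and negates the inner predicate.
¬(forall x forall m: φ) = exists x exists m: ¬φ.

exists x exists m: ~(f(x) = m)


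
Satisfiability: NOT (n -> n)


Check all 2 assignments over {n}:
n | φ
-----
F | F
T | F
No assignment makes the formula true.

Unsatisfiable.


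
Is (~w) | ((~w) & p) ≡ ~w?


Compare truth tables:
p | w | φ | ψ
-------------
False | False | True | True
True | False | True | True
False | True | False | False
True | True | False | False
The columns φ and ψ agree on every row.

Yes, they are logically equivalent.


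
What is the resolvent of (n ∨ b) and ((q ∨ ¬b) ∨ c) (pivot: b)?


The clauses contain complementary literals b and ¬b.
Resolution eliminates this pair and disjoins the remaining literals (merging duplicates).

((n ∨ c) ∨ q)


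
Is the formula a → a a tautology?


Build the truth table over {a}:
a | φ
-----
F | T
T | T
Every row evaluates to true.

Yes, it is a tautology.


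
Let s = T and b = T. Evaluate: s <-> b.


Biconditional is true when both operands have the same truth value.
Substitute: s=T, b=T.
T <-> T evaluates to T.

T


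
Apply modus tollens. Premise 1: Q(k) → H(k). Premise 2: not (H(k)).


Modus tollens: from (P → Q) and ¬Q, infer ¬P.
Q = 'H(k)' is denied; since P → Q, P must also fail.

Not (Q(k)).


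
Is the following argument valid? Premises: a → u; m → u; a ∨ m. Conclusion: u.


This matches the form of proof by cases: the conclusion follows in every model of the premises.

Valid.


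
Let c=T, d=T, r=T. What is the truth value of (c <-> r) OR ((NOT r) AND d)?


Substitute c=T, d=T, r=T:
c <-> r = T <-> T = T
NOT r = F
(NOT r) AND d = F AND T = F
(c <-> r) OR ((NOT r) AND d) = T OR F = T

T


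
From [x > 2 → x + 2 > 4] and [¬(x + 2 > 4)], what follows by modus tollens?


Modus tollens: from (P → Q) and ¬Q, infer ¬P.
Q = 'x + 2 > 4' is denied; since P → Q, P must also fail.

Not (x > 2).


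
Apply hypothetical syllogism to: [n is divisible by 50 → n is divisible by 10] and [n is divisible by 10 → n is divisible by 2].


Hypothetical syllogism: from (P → Q) and (Q → R), infer (P → R).
Chain the two implications through the shared middle term 'n is divisible by 10'.

n is divisible by 50 → n is divisible by 2


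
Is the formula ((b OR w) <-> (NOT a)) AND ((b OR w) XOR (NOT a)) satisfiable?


Check all 8 assignments over {a, b, w}:
a | b | w | φ
-------------
F | F | F | F
T | F | F | F
F | T | F | F
T | T | F | F
F | F | T | F
T | F | T | F
F | T | T | F
T | T | T | F
No assignment makes the formula true.

Unsatisfiable.


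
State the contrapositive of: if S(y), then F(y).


The contrapositive of (P → Q) is (¬Q → ¬P); it is logically equivalent to the original.
Here P = 'S(y)' and Q = 'F(y)'.

If not (F(y)), then not (S(y)).


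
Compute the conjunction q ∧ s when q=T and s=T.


Conjunction is true only when both operands are true.
Substitute: q=T, s=T.
T ∧ T evaluates to T.

T


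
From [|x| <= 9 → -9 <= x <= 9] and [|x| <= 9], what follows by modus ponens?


Modus ponens: from (P → Q) and P, infer Q.
P = '|x| <= 9' is asserted, and P → Q holds, so Q follows.

-9 <= x <= 9.


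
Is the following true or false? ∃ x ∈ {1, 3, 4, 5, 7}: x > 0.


Evaluate the predicate on each element: 1:T, 3:T, 4:T, 5:T, 7:T.
Witness x = 1 satisfies the predicate.

T


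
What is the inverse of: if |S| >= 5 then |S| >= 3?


The inverse of (P → Q) is (¬P → ¬Q). It is equivalent to the converse, not to the original.
Here P = '|S| >= 5' and Q = '|S| >= 3'.

If not (|S| >= 5), then not (|S| >= 3).


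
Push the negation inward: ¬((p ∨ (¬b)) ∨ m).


De Morgan: the negation of a disjunction is the conjunction of the negations.
Distribute ¬ across ∨, flipping it to ∧, and negate each literal.

((¬p) ∧ b) ∧ (¬m)


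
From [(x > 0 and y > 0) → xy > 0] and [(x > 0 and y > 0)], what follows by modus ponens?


Modus ponens: from (P → Q) and P, infer Q.
P = '(x > 0 and y > 0)' is asserted, and P → Q holds, so Q follows.

xy > 0.


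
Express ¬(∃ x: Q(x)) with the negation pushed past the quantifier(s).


¬(∀ x: φ) = ∃ x: ¬φ, and ¬(∃ x: φ) = ∀ x: ¬φ.
Apply to the existential statement.

∀ x: ¬(Q(x))


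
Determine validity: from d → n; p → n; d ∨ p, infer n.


This matches the form of proof by cases: the conclusion follows in every model of the premises.

Valid.


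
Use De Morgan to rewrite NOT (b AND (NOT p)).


De Morgan: the negation of a conjunction is the disjunction of the negations.
Distribute NOT across AND, flipping it to OR, and negate each literal.

(NOT b) OR p


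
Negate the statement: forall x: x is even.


¬(forall x: φ) = exists x: ¬φ, and ¬(exists x: φ) = forall x: ¬φ.
Apply to the universal statement.

exists x: ~(x is even)


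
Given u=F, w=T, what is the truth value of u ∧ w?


Conjunction is true only when both operands are true.
Substitute: u=F, w=T.
F ∧ T evaluates to F.

F


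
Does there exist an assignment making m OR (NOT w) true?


Search for a satisfying assignment over {m, w}.
Try m=F, w=F: the formula evaluates to T.
A satisfying assignment exists.

Satisfiable.


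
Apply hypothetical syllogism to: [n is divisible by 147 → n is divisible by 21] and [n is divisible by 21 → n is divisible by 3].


Hypothetical syllogism: from (P → Q) and (Q → R), infer (P → R).
Chain the two implications through the shared middle term 'n is divisible by 21'.

n is divisible by 147 → n is divisible by 3


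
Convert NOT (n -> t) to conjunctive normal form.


Step 1: Rewrite n → t as ¬n ∨ t.
Step 2: Negate: ¬(¬n ∨ t) = n ∧ ¬t (De Morgan + double negation).

n AND (NOT t)


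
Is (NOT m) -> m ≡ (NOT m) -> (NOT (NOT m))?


Compare truth tables:
m | φ | ψ
---------
F | F | F
T | T | T
The columns φ and ψ agree on every row.

Yes, they are logically equivalent.


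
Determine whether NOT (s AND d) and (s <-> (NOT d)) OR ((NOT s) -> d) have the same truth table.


Compare truth tables:
d | s | φ | ψ
-------------
F | F | T | F
T | F | T | T
F | T | T | T
T | T | F | T
They differ at row 1 (d=F, s=F): φ=T but ψ=F.

No, they are not logically equivalent.


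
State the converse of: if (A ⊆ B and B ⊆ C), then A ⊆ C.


The converse of (P → Q) is (Q → P). It is not in general equivalent to the original.
Here P = '(A ⊆ B and B ⊆ C)' and Q = 'A ⊆ C'.

If A ⊆ C, then (A ⊆ B and B ⊆ C).


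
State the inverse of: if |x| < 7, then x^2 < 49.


The inverse of (P → Q) is (¬P → ¬Q). It is equivalent to the converse, not to the original.
Here P = '|x| < 7' and Q = 'x^2 < 49'.

If not (|x| < 7), then not (x^2 < 49).


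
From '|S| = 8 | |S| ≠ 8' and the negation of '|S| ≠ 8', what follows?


Disjunctive syllogism: from (P ∨ Q) and ¬P, infer Q.
One disjunct, '|S| ≠ 8', is ruled out; the other must hold.

|S| = 8


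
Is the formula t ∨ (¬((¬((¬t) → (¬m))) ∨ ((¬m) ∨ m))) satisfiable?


Search for a satisfying assignment over {m, t}.
Try m=F, t=T: the formula evaluates to T.
A satisfying assignment exists.

Satisfiable.


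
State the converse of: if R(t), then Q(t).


The converse of (P → Q) is (Q → P). It is not in general equivalent to the original.
Here P = 'R(t)' and Q = 'Q(t)'.

If Q(t), then R(t).


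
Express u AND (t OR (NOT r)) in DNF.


Step 1: Distribute ∧ over ∨: u ∧ (t ∨ (¬r)) = (u ∧ t) ∨ (u ∧ (¬r)).

(u AND t) OR (u AND (NOT r))


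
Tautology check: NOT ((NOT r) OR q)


Build the truth table over {q, r}:
q | r | φ
---------
F | F | F
T | F | F
F | T | T
T | T | F
Counterexample at row 1: with q=F, r=F, the formula is F.

No, it is not a tautology.


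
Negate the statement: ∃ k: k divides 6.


¬(∀ x: φ) = ∃ x: ¬φ, and ¬(∃ x: φ) = ∀ x: ¬φ.
Apply to the existential statement.

∀ k: ¬(k divides 6)


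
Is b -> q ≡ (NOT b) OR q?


Compare truth tables:
b | q | φ | ψ
-------------
F | F | T | T
T | F | F | F
F | T | T | T
T | T | T | T
The columns φ and ψ agree on every row.

Yes, they are logically equivalent.


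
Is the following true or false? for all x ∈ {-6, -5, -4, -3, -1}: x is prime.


Evaluate the predicate on each element: -6:F, -5:F, -4:F, -3:F, -1:F.
Counterexample x = -6 fails the predicate.

F


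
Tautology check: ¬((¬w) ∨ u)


Build the truth table over {u, w}:
u | w | φ
---------
F | F | F
T | F | F
F | T | T
T | T | F
Counterexample at row 1: with u=F, w=F, the formula is F.

No, it is not a tautology.


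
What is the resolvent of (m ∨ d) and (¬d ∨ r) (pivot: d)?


The clauses contain complementary literals d and ¬d.
Resolution eliminates this pair and disjoins the remaining literals (merging duplicates).

(m ∨ r)


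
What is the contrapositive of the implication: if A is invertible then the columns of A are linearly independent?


The contrapositive of (P → Q) is (¬Q → ¬P); it is logically equivalent to the original.
Here P = 'A is invertible' and Q = 'the columns of A are linearly independent'.

If not (the columns of A are linearly independent), then not (A is invertible).


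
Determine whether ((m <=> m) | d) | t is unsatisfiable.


Truth table over {d, m, t}:
d | m | t | φ
-------------
False | False | False | True
True | False | False | True
False | True | False | True
True | True | False | True
False | False | True | True
True | False | True | True
False | True | True | True
True | True | True | True
Satisfying assignment at row 1: d=False, m=False, t=False gives True.

No, it is not a contradiction.


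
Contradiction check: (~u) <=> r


Truth table over {r, u}:
r | u | φ
---------
False | False | False
True | False | True
False | True | True
True | True | False
Satisfying assignment at row 2: r=True, u=False gives True.

No, it is not a contradiction.


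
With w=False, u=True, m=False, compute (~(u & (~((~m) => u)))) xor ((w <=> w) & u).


Substitute w=False, u=True, m=False:
~m = True
(~m) => u = True => True = True
~((~m) => u) = False
u & (~((~m) => u)) = True & False = False
~(u & (~((~m) => u))) = True
w <=> w = False <=> False = True
(w <=> w) & u = True & True = True
(~(u & (~((~m) => u)))) xor ((w <=> w) & u) = True xor True = False

False


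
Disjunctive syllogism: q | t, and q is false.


Disjunctive syllogism: from (P ∨ Q) and ¬P, infer Q.
One disjunct, 'q', is ruled out; the other must hold.

t


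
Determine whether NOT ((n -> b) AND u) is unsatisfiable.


Truth table over {b, n, u}:
b | n | u | φ
-------------
F | F | F | T
T | F | F | T
F | T | F | T
T | T | F | T
F | F | T | F
T | F | T | F
F | T | T | T
T | T | T | F
Satisfying assignment at row 1: b=F, n=F, u=F gives T.

No, it is not a contradiction.


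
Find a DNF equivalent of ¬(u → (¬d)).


Step 1: Rewrite implication then negate: ¬(¬u ∨ (¬d)) = u ∧ ¬(¬d).
Step 2: Eliminate any double negations (¬¬X = X).

u ∧ d


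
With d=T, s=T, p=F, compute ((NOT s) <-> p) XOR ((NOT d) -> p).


Substitute d=T, s=T, p=F:
NOT s = F
(NOT s) <-> p = F <-> F = T
NOT d = F
(NOT d) -> p = F -> F = T
((NOT s) <-> p) XOR ((NOT d) -> p) = T XOR T = F

F


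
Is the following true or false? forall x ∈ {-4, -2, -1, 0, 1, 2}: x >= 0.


Evaluate the predicate on each element: -4:False, -2:False, -1:False, 0:True, 1:True, 2:True.
Counterexample x = -4 fails the predicate.

False


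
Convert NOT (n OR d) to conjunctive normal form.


Step 1: Apply De Morgan: ¬(n ∨ d) = ¬n ∧ ¬d.

(NOT n) AND (NOT d)


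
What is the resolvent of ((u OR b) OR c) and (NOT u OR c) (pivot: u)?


The clauses contain complementary literals u and NOTu.
Resolution eliminates this pair and disjoins the remaining literals (merging duplicates).

(c OR b)


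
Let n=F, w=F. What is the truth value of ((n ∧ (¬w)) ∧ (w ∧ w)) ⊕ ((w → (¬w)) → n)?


Substitute n=F, w=F:
¬w = T
n ∧ (¬w) = F ∧ T = F
w ∧ w = F ∧ F = F
(n ∧ (¬w)) ∧ (w ∧ w) = F ∧ F = F
¬w = T
w → (¬w) = F → T = T
(w → (¬w)) → n = T → F = F
((n ∧ (¬w)) ∧ (w ∧ w)) ⊕ ((w → (¬w)) → n) = F ⊕ F = F

F


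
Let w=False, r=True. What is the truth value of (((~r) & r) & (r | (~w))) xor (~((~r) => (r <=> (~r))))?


Substitute w=False, r=True:
… (earlier sub-steps elided)
(~r) & r = False & True = False
~w = True
r | (~w) = True | True = True
((~r) & r) & (r | (~w)) = False & True = False
~r = False
~r = False
r <=> (~r) = True <=> False = False
(~r) => (r <=> (~r)) = False => False = True
~((~r) => (r <=> (~r))) = False
(((~r) & r) & (r | (~w))) xor (~((~r) => (r <=> (~r)))) = False xor False = False

False


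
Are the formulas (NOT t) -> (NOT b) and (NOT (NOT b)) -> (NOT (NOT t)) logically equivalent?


Compare truth tables:
b | t | φ | ψ
-------------
F | F | T | T
T | F | F | F
F | T | T | T
T | T | T | T
The columns φ and ψ agree on every row.

Yes, they are logically equivalent.


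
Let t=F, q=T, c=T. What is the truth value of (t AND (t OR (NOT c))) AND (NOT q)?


Substitute t=F, q=T, c=T:
NOT c = F
t OR (NOT c) = F OR F = F
t AND (t OR (NOT c)) = F AND F = F
NOT q = F
(t AND (t OR (NOT c))) AND (NOT q) = F AND F = F

F


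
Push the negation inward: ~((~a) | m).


De Morgan: the negation of a disjunction is the conjunction of the negations.
Distribute ~ across |, flipping it to &, and negate each literal.

a & (~m)


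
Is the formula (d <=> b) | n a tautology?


Build the truth table over {b, d, n}:
b | d | n | φ
-------------
False | False | False | True
True | False | False | False
False | True | False | False
True | True | False | True
False | False | True | True
True | False | True | True
False | True | True | True
True | True | True | True
Counterexample at row 2: with b=True, d=False, n=False, the formula is False.

No, it is not a tautology.


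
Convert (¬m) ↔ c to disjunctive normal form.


Step 1: (¬m) ↔ c is true exactly when both agree: ((¬m) ∧ c) ∨ (¬(¬m) ∧ ¬c).
Step 2: Eliminate any double negations (¬¬X = X).

((¬m) ∧ c) ∨ (m ∧ (¬c))


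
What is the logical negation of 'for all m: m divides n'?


¬(for all x: φ) = there exists x: ¬φ, and ¬(there exists x: φ) = for all x: ¬φ.
Apply to the universal statement.

there exists m: NOT(m divides n)


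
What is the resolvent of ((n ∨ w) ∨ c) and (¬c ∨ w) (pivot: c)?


The clauses contain complementary literals c and ¬c.
Resolution eliminates this pair and disjoins the remaining literals (merging duplicates).

(w ∨ n)


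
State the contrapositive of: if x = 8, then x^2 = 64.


The contrapositive of (P → Q) is (¬Q → ¬P); it is logically equivalent to the original.
Here P = 'x = 8' and Q = 'x^2 = 64'.

If not (x^2 = 64), then not (x = 8).


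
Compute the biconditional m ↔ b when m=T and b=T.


Biconditional is true when both operands have the same truth value.
Substitute: m=T, b=T.
T ↔ T evaluates to T.

T


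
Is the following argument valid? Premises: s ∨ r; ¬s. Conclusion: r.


This matches the form of disjunctive syllogism: the conclusion follows in every model of the premises.

Valid.


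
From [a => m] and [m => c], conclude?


Hypothetical syllogism: from (P → Q) and (Q → R), infer (P → R).
Chain the two implications through the shared middle term 'm'.

a => c


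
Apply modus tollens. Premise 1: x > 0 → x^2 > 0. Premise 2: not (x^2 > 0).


Modus tollens: from (P → Q) and ¬Q, infer ¬P.
Q = 'x^2 > 0' is denied; since P → Q, P must also fail.

Not (x > 0).


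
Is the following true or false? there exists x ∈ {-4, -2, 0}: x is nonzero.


Evaluate the predicate on each element: -4:T, -2:T, 0:F.
Witness x = -4 satisfies the predicate.

T


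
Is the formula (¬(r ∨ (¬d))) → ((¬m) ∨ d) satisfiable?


Search for a satisfying assignment over {d, m, r}.
Try d=F, m=F, r=F: the formula evaluates to T.
A satisfying assignment exists.

Satisfiable.


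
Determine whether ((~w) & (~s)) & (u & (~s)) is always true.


Build the truth table over {s, u, w}:
s | u | w | φ
-------------
False | False | False | False
True | False | False | False
False | True | False | True
True | True | False | False
False | False | True | False
True | False | True | False
False | True | True | False
True | True | True | False
Counterexample at row 1: with s=False, u=False, w=False, the formula is False.

No, it is not a tautology.


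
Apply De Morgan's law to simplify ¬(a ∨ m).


De Morgan: the negation of a disjunction is the conjunction of the negations.
Distribute ¬ across ∨, flipping it to ∧, and negate each literal.

(¬a) ∧ (¬m)


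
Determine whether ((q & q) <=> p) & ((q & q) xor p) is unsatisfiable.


Truth table over {p, q}:
p | q | φ
---------
False | False | False
True | False | False
False | True | False
True | True | False
Every row is false.

Yes, it is a contradiction.


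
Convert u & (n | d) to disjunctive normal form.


Step 1: Distribute ∧ over ∨: u ∧ (n ∨ d) = (u ∧ n) ∨ (u ∧ d).

(u & n) | (u & d)


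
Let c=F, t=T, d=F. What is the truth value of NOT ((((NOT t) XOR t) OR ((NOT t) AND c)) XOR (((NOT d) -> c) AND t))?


Substitute c=F, t=T, d=F:
NOT t = F
(NOT t) XOR t = F XOR T = T
NOT t = F
(NOT t) AND c = F AND F = F
((NOT t) XOR t) OR ((NOT t) AND c) = T OR F = T
NOT d = T
(NOT d) -> c = T -> F = F
((NOT d) -> c) AND t = F AND T = F
(((NOT t) XOR t) OR ((NOT t) AND c)) XOR (((NOT d) -> c) AND t) = T XOR F = T
NOT ((((NOT t) XOR t) OR ((NOT t) AND c)) XOR (((NOT d) -> c) AND t)) = F

F


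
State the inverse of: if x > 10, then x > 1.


The inverse of (P → Q) is (¬P → ¬Q). It is equivalent to the converse, not to the original.
Here P = 'x > 10' and Q = 'x > 1'.

If not (x > 10), then not (x > 1).


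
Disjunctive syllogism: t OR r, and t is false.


Disjunctive syllogism: from (P ∨ Q) and ¬P, infer Q.
One disjunct, 't', is ruled out; the other must hold.

r


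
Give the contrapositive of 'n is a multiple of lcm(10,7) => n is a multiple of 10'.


The contrapositive of (P → Q) is (¬Q → ¬P); it is logically equivalent to the original.
Here P = 'n is a multiple of lcm(10,7)' and Q = 'n is a multiple of 10'.

If not (n is a multiple of 10), then not (n is a multiple of lcm(10,7)).


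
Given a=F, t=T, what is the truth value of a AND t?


Conjunction is true only when both operands are true.
Substitute: a=F, t=T.
F AND T evaluates to F.

F


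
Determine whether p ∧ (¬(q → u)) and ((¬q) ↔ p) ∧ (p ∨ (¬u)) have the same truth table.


Compare truth tables:
p | q | u | φ | ψ
-----------------
F | F | F | F | F
T | F | F | F | T
F | T | F | F | T
T | T | F | T | F
F | F | T | F | F
T | F | T | F | T
F | T | T | F | F
T | T | T | F | F
They differ at row 2 (p=T, q=F, u=F): φ=F but ψ=T.

No, they are not logically equivalent.


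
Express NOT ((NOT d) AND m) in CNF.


Step 1: Apply De Morgan: ¬((¬d) ∧ m) = ¬(¬d) ∨ ¬m.
Step 2: Eliminate any double negations (¬¬X = X).

d OR (NOT m)


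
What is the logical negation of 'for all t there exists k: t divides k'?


Negation flips each quantifier (∀↔∃) and negates the inner predicate.
¬(for all t there exists k: φ) = there exists t for all k: ¬φ.

there exists t for all k: NOT(t divides k)


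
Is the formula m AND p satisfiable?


Search for a satisfying assignment over {m, p}.
Try m=T, p=T: the formula evaluates to T.
A satisfying assignment exists.

Satisfiable.


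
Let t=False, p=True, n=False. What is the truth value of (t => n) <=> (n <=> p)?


Substitute t=False, p=True, n=False:
t => n = False => False = True
n <=> p = False <=> True = False
(t => n) <=> (n <=> p) = True <=> False = False

False


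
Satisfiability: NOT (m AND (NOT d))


Search for a satisfying assignment over {d, m}.
Try d=F, m=F: the formula evaluates to T.
A satisfying assignment exists.

Satisfiable.


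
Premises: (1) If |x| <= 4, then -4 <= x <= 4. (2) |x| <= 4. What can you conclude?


Modus ponens: from (P → Q) and P, infer Q.
P = '|x| <= 4' is asserted, and P → Q holds, so Q follows.

-4 <= x <= 4.


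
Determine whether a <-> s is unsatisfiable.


Truth table over {a, s}:
a | s | φ
---------
F | F | T
T | F | F
F | T | F
T | T | T
Satisfying assignment at row 1: a=F, s=F gives T.

No, it is not a contradiction.


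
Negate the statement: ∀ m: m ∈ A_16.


¬(∀ x: φ) = ∃ x: ¬φ, and ¬(∃ x: φ) = ∀ x: ¬φ.
Apply to the universal statement.

∃ m: ¬(m ∈ A_16)


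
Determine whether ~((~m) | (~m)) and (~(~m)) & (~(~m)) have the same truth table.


Compare truth tables:
m | φ | ψ
---------
False | False | False
True | True | True
The columns φ and ψ agree on every row.

Yes, they are logically equivalent.


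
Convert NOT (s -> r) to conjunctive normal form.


Step 1: Rewrite s → r as ¬s ∨ r.
Step 2: Negate: ¬(¬s ∨ r) = s ∧ ¬r (De Morgan + double negation).

s AND (NOT r)


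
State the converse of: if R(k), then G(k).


The converse of (P → Q) is (Q → P). It is not in general equivalent to the original.
Here P = 'R(k)' and Q = 'G(k)'.

If G(k), then R(k).


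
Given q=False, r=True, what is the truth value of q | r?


Disjunction is false only when both operands are false.
Substitute: q=False, r=True.
False | True evaluates to True.

True


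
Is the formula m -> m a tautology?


Build the truth table over {m}:
m | φ
-----
F | T
T | T
Every row evaluates to true.

Yes, it is a tautology.


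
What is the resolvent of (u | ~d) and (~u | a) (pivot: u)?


The clauses contain complementary literals u and ~u.
Resolution eliminates this pair and disjoins the remaining literals (merging duplicates).

(~d | a)


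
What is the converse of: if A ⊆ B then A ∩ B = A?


The converse of (P → Q) is (Q → P). It is not in general equivalent to the original.
Here P = 'A ⊆ B' and Q = 'A ∩ B = A'.

If A ∩ B = A, then A ⊆ B.


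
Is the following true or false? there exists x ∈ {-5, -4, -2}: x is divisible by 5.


Evaluate the predicate on each element: -5:T, -4:F, -2:F.
Witness x = -5 satisfies the predicate.

T


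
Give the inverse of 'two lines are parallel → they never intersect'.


The inverse of (P → Q) is (¬P → ¬Q). It is equivalent to the converse, not to the original.
Here P = 'two lines are parallel' and Q = 'they never intersect'.

If not (two lines are parallel), then not (they never intersect).


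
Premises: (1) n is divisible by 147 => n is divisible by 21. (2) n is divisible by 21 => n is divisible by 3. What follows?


Hypothetical syllogism: from (P → Q) and (Q → R), infer (P → R).
Chain the two implications through the shared middle term 'n is divisible by 21'.

n is divisible by 147 => n is divisible by 3
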